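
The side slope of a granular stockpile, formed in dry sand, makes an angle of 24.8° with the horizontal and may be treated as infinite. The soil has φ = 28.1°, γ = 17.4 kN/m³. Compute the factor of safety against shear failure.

FS = 1.16

For a dry cohesionless infinite slope the factor of safety is FS = tanφ / tanβ.
FS = tan28.1° / tan24.8° = 0.5340 / 0.4621 = 1.156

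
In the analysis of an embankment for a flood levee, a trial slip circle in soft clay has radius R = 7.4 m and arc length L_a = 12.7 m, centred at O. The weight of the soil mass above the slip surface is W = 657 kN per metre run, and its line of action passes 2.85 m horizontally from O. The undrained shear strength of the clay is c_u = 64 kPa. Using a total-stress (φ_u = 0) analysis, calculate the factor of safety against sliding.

Taking moments about the centre O, the resisting moment is provided by the undrained shear strength acting along the arc:
M_R = c_u·L_a·R = 64·12.70·7.4 = 6014.7 kN·m/m
M_D = W·d = 657·2.85 = 1872.5 kN·m/m
FS = M_R / M_D = 6014.7 / 1872.5 = 3.212

FS = 3.21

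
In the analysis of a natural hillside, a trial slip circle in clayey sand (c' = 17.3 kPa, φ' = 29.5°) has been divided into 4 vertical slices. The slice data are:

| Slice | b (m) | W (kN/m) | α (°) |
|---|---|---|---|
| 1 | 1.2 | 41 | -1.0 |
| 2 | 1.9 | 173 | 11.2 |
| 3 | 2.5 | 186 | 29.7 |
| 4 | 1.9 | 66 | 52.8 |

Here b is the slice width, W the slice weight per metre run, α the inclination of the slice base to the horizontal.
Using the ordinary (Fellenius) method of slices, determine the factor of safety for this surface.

FS = 2.20

Ordinary method of slices: FS = Σ[c'·Δl_i + (W_i cosα_i)·tanφ'] / Σ W_i sinα_i, with Δl_i = b_i / cosα_i.
Slice 1: Δl = 1.2/cos(-1.0°) = 1.200 m; N'_1 = 41·cos(-1.0°) = 41.0; c'Δl = 20.76; W sinα = -0.7
Slice 2: Δl = 1.9/cos11.2° = 1.937 m; N'_2 = 173·cos11.2° = 169.7; c'Δl = 33.51; W sinα = 33.6
Slice 3: Δl = 2.5/cos29.7° = 2.878 m; N'_3 = 186·cos29.7° = 161.6; c'Δl = 49.79; W sinα = 92.2
Slice 4: Δl = 1.9/cos52.8° = 3.143 m; N'_4 = 66·cos52.8° = 39.9; c'Δl = 54.37; W sinα = 52.6
Σc'Δl = 158.4 kN/m; ΣN' = 412.2 kN/m; ΣW sinα = 177.6 kN/m
Resisting = 158.4 + 412.2·tan29.5° = 158.4 + 233.2 = 391.6 kN/m
FS = 391.6 / 177.6 = 2.205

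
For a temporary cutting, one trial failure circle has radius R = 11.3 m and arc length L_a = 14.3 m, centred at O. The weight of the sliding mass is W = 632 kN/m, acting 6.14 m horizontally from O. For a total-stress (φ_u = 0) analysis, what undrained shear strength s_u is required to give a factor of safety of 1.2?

FS = s_u·L_a·R / (W·d), so s_u = FS·W·d / (L_a·R).
s_u = 1.2·632·6.14 / (14.30·11.3) = 4656.6 / 161.59 = 28.82 kPa

s_u = 28.8 kPa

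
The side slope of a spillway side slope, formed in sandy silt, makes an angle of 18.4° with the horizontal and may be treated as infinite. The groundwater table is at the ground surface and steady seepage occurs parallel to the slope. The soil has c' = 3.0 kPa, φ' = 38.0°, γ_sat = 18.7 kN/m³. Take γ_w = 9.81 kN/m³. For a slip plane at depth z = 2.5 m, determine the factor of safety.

FS = 1.33

With seepage parallel to the slope and the water table at the surface, the effective normal stress on the slip plane uses the buoyant unit weight γ' = γ_sat − γ_w while the driving shear stress uses γ_sat:
FS = [c' + γ' z cos²β tanφ'] / [γ_sat z sinβ cosβ]
γ' = 18.7 − 9.81 = 8.89 kN/m³
Numerator = 3.0 + 8.89·2.5·cos²18.4°·tan38.0° = 3.0 + 8.89·2.5·0.9004·0.7813 = 18.634 kPa
Denominator = 18.7·2.5·sin18.4°·cos18.4° = 18.7·2.5·0.3156·0.9489 = 14.002 kPa
FS = 18.634 / 14.002 = 1.331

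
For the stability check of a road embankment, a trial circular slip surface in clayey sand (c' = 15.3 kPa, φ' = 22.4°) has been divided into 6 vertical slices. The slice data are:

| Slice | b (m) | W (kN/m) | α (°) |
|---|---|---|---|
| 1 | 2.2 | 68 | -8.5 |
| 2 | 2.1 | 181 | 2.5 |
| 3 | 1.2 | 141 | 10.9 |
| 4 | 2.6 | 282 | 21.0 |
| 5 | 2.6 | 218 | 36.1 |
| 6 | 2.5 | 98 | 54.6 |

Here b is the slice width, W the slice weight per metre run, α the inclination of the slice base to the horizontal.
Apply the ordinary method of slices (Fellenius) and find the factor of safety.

FS = 1.82

Ordinary method of slices: FS = Σ[c'·Δl_i + (W_i cosα_i)·tanφ'] / Σ W_i sinα_i, with Δl_i = b_i / cosα_i.
Slice 1: Δl = 2.2/cos(-8.5°) = 2.224 m; N'_1 = 68·cos(-8.5°) = 67.3; c'Δl = 34.03; W sinα = -10.1
Slice 2: Δl = 2.1/cos2.5° = 2.102 m; N'_2 = 181·cos2.5° = 180.8; c'Δl = 32.16; W sinα = 7.9
Slice 3: Δl = 1.2/cos10.9° = 1.222 m; N'_3 = 141·cos10.9° = 138.5; c'Δl = 18.70; W sinα = 26.7
Slice 4: Δl = 2.6/cos21.0° = 2.785 m; N'_4 = 282·cos21.0° = 263.3; c'Δl = 42.61; W sinα = 101.1
Slice 5: Δl = 2.6/cos36.1° = 3.218 m; N'_5 = 218·cos36.1° = 176.1; c'Δl = 49.23; W sinα = 128.4
Slice 6: Δl = 2.5/cos54.6° = 4.316 m; N'_6 = 98·cos54.6° = 56.8; c'Δl = 66.03; W sinα = 79.9
Σc'Δl = 242.8 kN/m; ΣN' = 882.7 kN/m; ΣW sinα = 333.9 kN/m
Resisting = 242.8 + 882.7·tan22.4° = 242.8 + 363.8 = 606.6 kN/m
FS = 606.6 / 333.9 = 1.817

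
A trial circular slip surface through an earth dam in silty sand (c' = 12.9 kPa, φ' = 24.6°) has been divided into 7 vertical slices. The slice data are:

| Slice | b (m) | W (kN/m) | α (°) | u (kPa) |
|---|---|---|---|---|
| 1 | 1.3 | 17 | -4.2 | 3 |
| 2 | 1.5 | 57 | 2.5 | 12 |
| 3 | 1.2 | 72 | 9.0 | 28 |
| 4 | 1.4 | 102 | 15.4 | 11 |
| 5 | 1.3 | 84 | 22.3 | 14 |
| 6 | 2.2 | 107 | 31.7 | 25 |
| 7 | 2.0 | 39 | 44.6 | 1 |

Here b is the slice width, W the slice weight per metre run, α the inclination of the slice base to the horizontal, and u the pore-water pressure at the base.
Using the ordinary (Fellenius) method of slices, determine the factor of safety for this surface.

Ordinary method of slices: FS = Σ[c'·Δl_i + (W_i cosα_i − u_i·Δl_i)·tanφ'] / Σ W_i sinα_i, with Δl_i = b_i / cosα_i.
Slice 1: Δl = 1.3/cos(-4.2°) = 1.304 m; N'_1 = 17·cos(-4.2°) − 3·1.304 = 13.0; c'Δl = 16.82; W sinα = -1.2
Slice 2: Δl = 1.5/cos2.5° = 1.501 m; N'_2 = 57·cos2.5° − 12·1.501 = 38.9; c'Δl = 19.37; W sinα = 2.5
Slice 3: Δl = 1.2/cos9.0° = 1.215 m; N'_3 = 72·cos9.0° − 28·1.215 = 37.1; c'Δl = 15.67; W sinα = 11.3
Slice 4: Δl = 1.4/cos15.4° = 1.452 m; N'_4 = 102·cos15.4° − 11·1.452 = 82.4; c'Δl = 18.73; W sinα = 27.1
Slice 5: Δl = 1.3/cos22.3° = 1.405 m; N'_5 = 84·cos22.3° − 14·1.405 = 58.0; c'Δl = 18.13; W sinα = 31.9
Slice 6: Δl = 2.2/cos31.7° = 2.586 m; N'_6 = 107·cos31.7° − 25·2.586 = 26.4; c'Δl = 33.36; W sinα = 56.2
Slice 7: Δl = 2.0/cos44.6° = 2.809 m; N'_7 = 39·cos44.6° − 1·2.809 = 25.0; c'Δl = 36.23; W sinα = 27.4
Σc'Δl = 158.3 kN/m; ΣN' = 280.8 kN/m; ΣW sinα = 155.1 kN/m
Resisting = 158.3 + 280.8·tan24.6° = 158.3 + 128.6 = 286.9 kN/m
FS = 286.9 / 155.1 = 1.850

FS = 1.85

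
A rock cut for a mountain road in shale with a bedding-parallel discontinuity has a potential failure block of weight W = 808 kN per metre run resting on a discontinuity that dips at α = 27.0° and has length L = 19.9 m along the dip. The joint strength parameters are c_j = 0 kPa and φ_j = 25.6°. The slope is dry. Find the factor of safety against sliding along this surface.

FS = 0.94

Resolving the block weight along and normal to the plane and applying the Mohr–Coulomb strength on the joint:
N' = W cosα = 808·cos27.0° = 719.9 kN/m
Driving force T = W sinα = 808·sin27.0° = 366.8 kN/m
Resisting force R = c_j·L + N'·tanφ_j = 0·19.9 + 719.9·tan25.6° = 0.0 + 344.9 = 344.9 kN/m
FS = R / T = 344.9 / 366.8 = 0.940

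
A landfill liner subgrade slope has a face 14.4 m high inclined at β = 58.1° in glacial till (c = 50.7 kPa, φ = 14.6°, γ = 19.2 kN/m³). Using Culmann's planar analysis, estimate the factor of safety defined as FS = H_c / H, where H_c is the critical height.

H_c = (4c/γ) · sinβ cosφ / [1 − cos(β − φ)]
    = (4·50.7/19.2) · sin58.1°·cos14.6° / [1 − cos43.5°]
    = 10.563 · 0.8216 / 0.2746 = 31.60 m
FS = H_c / H = 31.60 / 14.4 = 2.194

FS = 2.19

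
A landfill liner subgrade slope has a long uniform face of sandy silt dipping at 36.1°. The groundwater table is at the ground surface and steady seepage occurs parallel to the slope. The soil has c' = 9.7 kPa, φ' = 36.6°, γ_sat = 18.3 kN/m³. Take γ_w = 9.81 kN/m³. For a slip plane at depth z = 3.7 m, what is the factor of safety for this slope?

With seepage parallel to the slope and the water table at the surface, the effective normal stress on the slip plane uses the buoyant unit weight γ' = γ_sat − γ_w while the driving shear stress uses γ_sat:
FS = [c' + γ' z cos²β tanφ'] / [γ_sat z sinβ cosβ]
γ' = 18.3 − 9.81 = 8.49 kN/m³
Numerator = 9.7 + 8.49·3.7·cos²36.1°·tan36.6° = 9.7 + 8.49·3.7·0.6528·0.7427 = 24.931 kPa
Denominator = 18.3·3.7·sin36.1°·cos36.1° = 18.3·3.7·0.5892·0.8080 = 32.234 kPa
FS = 24.931 / 32.234 = 0.773

FS = 0.77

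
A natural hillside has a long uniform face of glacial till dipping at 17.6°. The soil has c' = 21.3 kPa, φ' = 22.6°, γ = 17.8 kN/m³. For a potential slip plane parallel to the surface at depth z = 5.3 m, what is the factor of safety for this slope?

FS = 2.10

For an infinite slope with a slip plane parallel to the surface (no pore pressure): FS = [c' + γz cos²β tanφ'] / [γz sinβ cosβ].
γz = 17.8·5.3 = 94.34 kN/m²
Numerator = 21.3 + 94.34·cos²17.6°·tan22.6° = 21.3 + 94.34·0.9086·0.4163 = 56.980 kPa
Denominator = 94.34·sin17.6°·cos17.6° = 94.34·0.3024·0.9532 = 27.190 kPa
FS = 56.980 / 27.190 = 2.096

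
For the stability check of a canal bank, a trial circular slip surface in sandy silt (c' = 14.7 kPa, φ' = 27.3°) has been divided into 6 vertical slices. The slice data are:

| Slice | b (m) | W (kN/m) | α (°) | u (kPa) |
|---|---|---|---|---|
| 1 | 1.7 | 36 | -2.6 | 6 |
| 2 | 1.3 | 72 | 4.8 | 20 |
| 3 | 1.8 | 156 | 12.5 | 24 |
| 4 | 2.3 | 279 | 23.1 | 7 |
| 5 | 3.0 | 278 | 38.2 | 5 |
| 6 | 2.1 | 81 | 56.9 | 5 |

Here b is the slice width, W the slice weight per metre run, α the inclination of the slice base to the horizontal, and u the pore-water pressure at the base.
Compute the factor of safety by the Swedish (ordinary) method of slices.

FS = 1.43

Ordinary method of slices: FS = Σ[c'·Δl_i + (W_i cosα_i − u_i·Δl_i)·tanφ'] / Σ W_i sinα_i, with Δl_i = b_i / cosα_i.
Slice 1: Δl = 1.7/cos(-2.6°) = 1.702 m; N'_1 = 36·cos(-2.6°) − 6·1.702 = 25.8; c'Δl = 25.02; W sinα = -1.6
Slice 2: Δl = 1.3/cos4.8° = 1.305 m; N'_2 = 72·cos4.8° − 20·1.305 = 45.7; c'Δl = 19.18; W sinα = 6.0
Slice 3: Δl = 1.8/cos12.5° = 1.844 m; N'_3 = 156·cos12.5° − 24·1.844 = 108.1; c'Δl = 27.10; W sinα = 33.8
Slice 4: Δl = 2.3/cos23.1° = 2.500 m; N'_4 = 279·cos23.1° − 7·2.500 = 239.1; c'Δl = 36.76; W sinα = 109.5
Slice 5: Δl = 3.0/cos38.2° = 3.817 m; N'_5 = 278·cos38.2° − 5·3.817 = 199.4; c'Δl = 56.12; W sinα = 171.9
Slice 6: Δl = 2.1/cos56.9° = 3.845 m; N'_6 = 81·cos56.9° − 5·3.845 = 25.0; c'Δl = 56.53; W sinα = 67.9
Σc'Δl = 220.7 kN/m; ΣN' = 643.0 kN/m; ΣW sinα = 387.4 kN/m
Resisting = 220.7 + 643.0·tan27.3° = 220.7 + 331.9 = 552.6 kN/m
FS = 552.6 / 387.4 = 1.426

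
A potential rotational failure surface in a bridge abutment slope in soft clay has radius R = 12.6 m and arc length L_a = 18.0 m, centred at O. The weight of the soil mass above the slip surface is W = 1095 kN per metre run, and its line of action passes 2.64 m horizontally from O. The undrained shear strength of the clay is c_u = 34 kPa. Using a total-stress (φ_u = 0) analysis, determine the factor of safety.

FS = 2.67

Taking moments about the centre O, the resisting moment is provided by the undrained shear strength acting along the arc:
M_R = c_u·L_a·R = 34·18.00·12.6 = 7711.2 kN·m/m
M_D = W·d = 1095·2.64 = 2890.8 kN·m/m
FS = M_R / M_D = 7711.2 / 2890.8 = 2.667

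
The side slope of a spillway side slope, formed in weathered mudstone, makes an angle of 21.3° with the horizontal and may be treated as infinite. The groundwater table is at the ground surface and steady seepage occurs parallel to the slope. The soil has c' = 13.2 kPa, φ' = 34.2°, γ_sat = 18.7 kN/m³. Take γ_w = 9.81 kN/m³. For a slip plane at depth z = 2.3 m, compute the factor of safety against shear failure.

FS = 1.74

With seepage parallel to the slope and the water table at the surface, the effective normal stress on the slip plane uses the buoyant unit weight γ' = γ_sat − γ_w while the driving shear stress uses γ_sat:
FS = [c' + γ' z cos²β tanφ'] / [γ_sat z sinβ cosβ]
γ' = 18.7 − 9.81 = 8.89 kN/m³
Numerator = 13.2 + 8.89·2.3·cos²21.3°·tan34.2° = 13.2 + 8.89·2.3·0.8680·0.6796 = 25.262 kPa
Denominator = 18.7·2.3·sin21.3°·cos21.3° = 18.7·2.3·0.3633·0.9317 = 14.556 kPa
FS = 25.262 / 14.556 = 1.735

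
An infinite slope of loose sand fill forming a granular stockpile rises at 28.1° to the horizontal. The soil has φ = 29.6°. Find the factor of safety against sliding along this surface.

For a dry cohesionless infinite slope the factor of safety is FS = tanφ / tanβ.
FS = tan29.6° / tan28.1° = 0.5681 / 0.5340 = 1.064

FS = 1.06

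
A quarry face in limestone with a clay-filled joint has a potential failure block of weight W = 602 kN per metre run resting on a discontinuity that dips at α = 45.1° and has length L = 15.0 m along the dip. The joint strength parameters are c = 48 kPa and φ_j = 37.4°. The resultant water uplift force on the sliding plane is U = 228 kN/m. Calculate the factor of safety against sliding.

Resolving the block weight along and normal to the plane and applying the Mohr–Coulomb strength on the joint:
N' = W cosα − U = 602·cos45.1° − 228 = 196.9 kN/m
Driving force T = W sinα = 602·sin45.1° = 426.4 kN/m
Resisting force R = c·L + N'·tanφ_j = 48·15.0 + 196.9·tan37.4° = 720.0 + 150.6 = 870.6 kN/m
FS = R / T = 870.6 / 426.4 = 2.042

FS = 2.04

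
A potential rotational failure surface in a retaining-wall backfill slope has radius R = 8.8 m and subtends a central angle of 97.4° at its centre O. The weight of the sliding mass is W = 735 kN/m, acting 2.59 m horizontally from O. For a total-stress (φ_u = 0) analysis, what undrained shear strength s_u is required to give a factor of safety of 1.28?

s_u = 18.5 kPa

FS = s_u·L_a·R / (W·d), so s_u = FS·W·d / (L_a·R).
Arc length L_a = R·θ = 8.8·(97.4°·π/180) = 8.8·1.7000 = 14.96 m
s_u = 1.28·735·2.59 / (14.96·8.8) = 2436.7 / 131.64 = 18.51 kPa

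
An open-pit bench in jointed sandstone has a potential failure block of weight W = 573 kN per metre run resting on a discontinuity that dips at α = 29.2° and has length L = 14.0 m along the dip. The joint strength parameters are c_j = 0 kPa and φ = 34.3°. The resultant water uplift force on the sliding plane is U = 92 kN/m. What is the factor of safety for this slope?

Resolving the block weight along and normal to the plane and applying the Mohr–Coulomb strength on the joint:
N' = W cosα − U = 573·cos29.2° − 92 = 408.2 kN/m
Driving force T = W sinα = 573·sin29.2° = 279.5 kN/m
Resisting force R = c_j·L + N'·tanφ = 0·14.0 + 408.2·tan34.3° = 0.0 + 278.4 = 278.4 kN/m
FS = R / T = 278.4 / 279.5 = 0.996

FS = 1.00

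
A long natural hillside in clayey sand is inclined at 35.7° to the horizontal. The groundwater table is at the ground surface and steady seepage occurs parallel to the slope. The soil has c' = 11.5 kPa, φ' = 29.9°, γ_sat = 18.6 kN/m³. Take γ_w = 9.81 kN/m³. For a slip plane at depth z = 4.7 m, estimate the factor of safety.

With seepage parallel to the slope and the water table at the surface, the effective normal stress on the slip plane uses the buoyant unit weight γ' = γ_sat − γ_w while the driving shear stress uses γ_sat:
FS = [c' + γ' z cos²β tanφ'] / [γ_sat z sinβ cosβ]
γ' = 18.6 − 9.81 = 8.79 kN/m³
Numerator = 11.5 + 8.79·4.7·cos²35.7°·tan29.9° = 11.5 + 8.79·4.7·0.6595·0.5750 = 27.167 kPa
Denominator = 18.6·4.7·sin35.7°·cos35.7° = 18.6·4.7·0.5835·0.8121 = 41.427 kPa
FS = 27.167 / 41.427 = 0.656

FS = 0.66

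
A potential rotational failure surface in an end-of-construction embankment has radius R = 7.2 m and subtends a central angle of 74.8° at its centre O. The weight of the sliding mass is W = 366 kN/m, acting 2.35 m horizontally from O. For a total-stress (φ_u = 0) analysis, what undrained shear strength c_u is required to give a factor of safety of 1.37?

FS = c_u·L_a·R / (W·d), so c_u = FS·W·d / (L_a·R).
Arc length L_a = R·θ = 7.2·(74.8°·π/180) = 7.2·1.3055 = 9.40 m
c_u = 1.37·366·2.35 / (9.40·7.2) = 1178.3 / 67.68 = 17.41 kPa

c_u = 17.4 kPa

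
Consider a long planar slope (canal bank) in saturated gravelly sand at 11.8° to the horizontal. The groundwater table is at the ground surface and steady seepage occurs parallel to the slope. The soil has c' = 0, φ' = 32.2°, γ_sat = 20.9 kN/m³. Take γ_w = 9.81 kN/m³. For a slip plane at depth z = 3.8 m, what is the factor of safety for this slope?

With seepage parallel to the slope and the water table at the surface, the effective normal stress on the slip plane uses the buoyant unit weight γ' = γ_sat − γ_w while the driving shear stress uses γ_sat:
FS = [c' + γ' z cos²β tanφ'] / [γ_sat z sinβ cosβ]
(For c' = 0 this reduces to FS = (γ'/γ_sat)·tanφ'/tanβ.)
γ' = 20.9 − 9.81 = 11.09 kN/m³
Numerator = 0.0 + 11.09·3.8·cos²11.8°·tan32.2° = 0.0 + 11.09·3.8·0.9582·0.6297 = 25.428 kPa
Denominator = 20.9·3.8·sin11.8°·cos11.8° = 20.9·3.8·0.2045·0.9789 = 15.898 kPa
FS = 25.428 / 15.898 = 1.599

FS = 1.60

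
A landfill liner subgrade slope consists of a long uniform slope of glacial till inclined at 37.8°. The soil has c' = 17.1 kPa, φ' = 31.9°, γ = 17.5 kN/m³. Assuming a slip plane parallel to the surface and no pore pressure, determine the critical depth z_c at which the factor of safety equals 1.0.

z_c = 10.21 m

Setting FS = 1.00 in FS = [c' + γz cos²β tanφ'] / [γz sinβ cosβ] and solving for z:
z = c' / [γ cosβ (FS·sinβ − cosβ·tanφ')]
  = 17.1 / [17.5·cos37.8°·(1.00·sin37.8° − cos37.8°·tan31.9°)]
  = 17.1 / [17.5·0.7902·(1.00·0.6129 − 0.7902·0.6224)]
  = 17.1 / 1.6742 = 10.214 m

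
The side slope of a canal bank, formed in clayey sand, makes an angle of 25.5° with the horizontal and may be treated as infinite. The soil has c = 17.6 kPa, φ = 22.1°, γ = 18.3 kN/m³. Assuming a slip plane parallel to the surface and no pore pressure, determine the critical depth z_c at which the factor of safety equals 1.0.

Setting FS = 1.00 in FS = [c + γz cos²β tanφ] / [γz sinβ cosβ] and solving for z:
z = c / [γ cosβ (FS·sinβ − cosβ·tanφ)]
  = 17.6 / [18.3·cos25.5°·(1.00·sin25.5° − cos25.5°·tan22.1°)]
  = 17.6 / [18.3·0.9026·(1.00·0.4305 − 0.9026·0.4061)]
  = 17.6 / 1.0573 = 16.647 m

z_c = 16.65 m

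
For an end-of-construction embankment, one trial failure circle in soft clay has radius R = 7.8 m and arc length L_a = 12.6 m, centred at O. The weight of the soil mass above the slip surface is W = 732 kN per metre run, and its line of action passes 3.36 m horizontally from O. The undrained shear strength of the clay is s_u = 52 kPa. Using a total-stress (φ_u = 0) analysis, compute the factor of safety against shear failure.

Taking moments about the centre O, the resisting moment is provided by the undrained shear strength acting along the arc:
M_R = s_u·L_a·R = 52·12.60·7.8 = 5110.6 kN·m/m
M_D = W·d = 732·3.36 = 2459.5 kN·m/m
FS = M_R / M_D = 5110.6 / 2459.5 = 2.078

FS = 2.08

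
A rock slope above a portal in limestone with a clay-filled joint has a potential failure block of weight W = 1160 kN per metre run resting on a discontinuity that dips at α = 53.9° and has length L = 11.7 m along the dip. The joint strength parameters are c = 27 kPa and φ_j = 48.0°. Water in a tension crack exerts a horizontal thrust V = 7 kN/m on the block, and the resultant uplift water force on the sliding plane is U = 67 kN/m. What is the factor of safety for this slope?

Resolving the block weight along and normal to the plane and applying the Mohr–Coulomb strength on the joint:
N' = W cosα − U − V sinα = 1160·cos53.9° − 67 − 7·sin53.9° = 610.8 kN/m
Driving force T = W sinα + V cosα = 1160·sin53.9° + 7·cos53.9° = 941.4 kN/m
Resisting force R = c·L + N'·tanφ_j = 27·11.7 + 610.8·tan48.0° = 315.9 + 678.4 = 994.3 kN/m
FS = R / T = 994.3 / 941.4 = 1.056

FS = 1.06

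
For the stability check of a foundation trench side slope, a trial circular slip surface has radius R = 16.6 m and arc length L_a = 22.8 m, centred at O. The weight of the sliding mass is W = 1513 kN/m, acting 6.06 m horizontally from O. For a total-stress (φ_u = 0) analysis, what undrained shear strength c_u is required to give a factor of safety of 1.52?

FS = c_u·L_a·R / (W·d), so c_u = FS·W·d / (L_a·R).
c_u = 1.52·1513·6.06 / (22.80·16.6) = 13936.5 / 378.48 = 36.82 kPa

c_u = 36.8 kPa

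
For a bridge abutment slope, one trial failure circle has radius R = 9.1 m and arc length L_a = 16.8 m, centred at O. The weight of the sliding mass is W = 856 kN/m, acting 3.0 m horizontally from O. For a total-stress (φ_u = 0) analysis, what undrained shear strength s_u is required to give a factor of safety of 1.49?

FS = s_u·L_a·R / (W·d), so s_u = FS·W·d / (L_a·R).
s_u = 1.49·856·3.0 / (16.80·9.1) = 3826.3 / 152.88 = 25.03 kPa

s_u = 25.0 kPa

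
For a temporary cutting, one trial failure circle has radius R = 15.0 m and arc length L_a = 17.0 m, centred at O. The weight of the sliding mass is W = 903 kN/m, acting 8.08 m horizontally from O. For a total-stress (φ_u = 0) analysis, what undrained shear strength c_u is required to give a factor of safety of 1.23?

c_u = 35.2 kPa

FS = c_u·L_a·R / (W·d), so c_u = FS·W·d / (L_a·R).
c_u = 1.23·903·8.08 / (17.00·15.0) = 8974.4 / 255.00 = 35.19 kPa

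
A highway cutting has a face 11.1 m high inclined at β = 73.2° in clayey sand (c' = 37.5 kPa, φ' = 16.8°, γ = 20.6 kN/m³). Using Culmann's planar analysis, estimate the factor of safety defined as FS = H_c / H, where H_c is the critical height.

FS = 1.35

H_c = (4c'/γ) · sinβ cosφ' / [1 − cos(β − φ')]
    = (4·37.5/20.6) · sin73.2°·cos16.8° / [1 − cos56.4°]
    = 7.282 · 0.9165 / 0.4466 = 14.94 m
FS = H_c / H = 14.94 / 11.1 = 1.346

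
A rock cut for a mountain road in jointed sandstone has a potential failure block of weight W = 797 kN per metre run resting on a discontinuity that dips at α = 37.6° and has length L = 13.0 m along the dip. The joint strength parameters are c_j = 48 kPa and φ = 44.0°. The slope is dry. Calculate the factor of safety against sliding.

FS = 2.54

Resolving the block weight along and normal to the plane and applying the Mohr–Coulomb strength on the joint:
N' = W cosα = 797·cos37.6° = 631.5 kN/m
Driving force T = W sinα = 797·sin37.6° = 486.3 kN/m
Resisting force R = c_j·L + N'·tanφ = 48·13.0 + 631.5·tan44.0° = 624.0 + 609.8 = 1233.8 kN/m
FS = R / T = 1233.8 / 486.3 = 2.537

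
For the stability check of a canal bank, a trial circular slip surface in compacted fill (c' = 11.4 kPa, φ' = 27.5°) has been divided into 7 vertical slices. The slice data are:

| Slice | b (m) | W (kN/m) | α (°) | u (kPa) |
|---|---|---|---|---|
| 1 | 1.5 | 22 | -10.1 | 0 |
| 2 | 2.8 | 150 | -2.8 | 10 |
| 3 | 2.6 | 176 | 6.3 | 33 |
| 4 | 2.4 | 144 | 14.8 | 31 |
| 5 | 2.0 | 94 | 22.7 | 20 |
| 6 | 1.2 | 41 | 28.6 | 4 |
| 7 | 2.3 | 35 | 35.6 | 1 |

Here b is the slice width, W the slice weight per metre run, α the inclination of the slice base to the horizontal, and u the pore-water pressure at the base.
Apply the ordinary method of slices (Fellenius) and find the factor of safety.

FS = 3.18

Ordinary method of slices: FS = Σ[c'·Δl_i + (W_i cosα_i − u_i·Δl_i)·tanφ'] / Σ W_i sinα_i, with Δl_i = b_i / cosα_i.
Slice 1: Δl = 1.5/cos(-10.1°) = 1.524 m; N'_1 = 22·cos(-10.1°) − 0·1.524 = 21.7; c'Δl = 17.37; W sinα = -3.9
Slice 2: Δl = 2.8/cos(-2.8°) = 2.803 m; N'_2 = 150·cos(-2.8°) − 10·2.803 = 121.8; c'Δl = 31.96; W sinα = -7.3
Slice 3: Δl = 2.6/cos6.3° = 2.616 m; N'_3 = 176·cos6.3° − 33·2.616 = 88.6; c'Δl = 29.82; W sinα = 19.3
Slice 4: Δl = 2.4/cos14.8° = 2.482 m; N'_4 = 144·cos14.8° − 31·2.482 = 62.3; c'Δl = 28.30; W sinα = 36.8
Slice 5: Δl = 2.0/cos22.7° = 2.168 m; N'_5 = 94·cos22.7° − 20·2.168 = 43.4; c'Δl = 24.71; W sinα = 36.3
Slice 6: Δl = 1.2/cos28.6° = 1.367 m; N'_6 = 41·cos28.6° − 4·1.367 = 30.5; c'Δl = 15.58; W sinα = 19.6
Slice 7: Δl = 2.3/cos35.6° = 2.829 m; N'_7 = 35·cos35.6° − 1·2.829 = 25.6; c'Δl = 32.25; W sinα = 20.4
Σc'Δl = 180.0 kN/m; ΣN' = 393.9 kN/m; ΣW sinα = 121.2 kN/m
Resisting = 180.0 + 393.9·tan27.5° = 180.0 + 205.0 = 385.0 kN/m
FS = 385.0 / 121.2 = 3.177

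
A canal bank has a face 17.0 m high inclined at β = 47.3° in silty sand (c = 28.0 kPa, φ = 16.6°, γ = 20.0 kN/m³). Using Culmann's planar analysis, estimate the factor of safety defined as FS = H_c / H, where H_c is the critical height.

FS = 1.66

H_c = (4c/γ) · sinβ cosφ / [1 − cos(β − φ)]
    = (4·28.0/20.0) · sin47.3°·cos16.6° / [1 − cos30.7°]
    = 5.600 · 0.7043 / 0.1401 = 28.14 m
FS = H_c / H = 28.14 / 17.0 = 1.655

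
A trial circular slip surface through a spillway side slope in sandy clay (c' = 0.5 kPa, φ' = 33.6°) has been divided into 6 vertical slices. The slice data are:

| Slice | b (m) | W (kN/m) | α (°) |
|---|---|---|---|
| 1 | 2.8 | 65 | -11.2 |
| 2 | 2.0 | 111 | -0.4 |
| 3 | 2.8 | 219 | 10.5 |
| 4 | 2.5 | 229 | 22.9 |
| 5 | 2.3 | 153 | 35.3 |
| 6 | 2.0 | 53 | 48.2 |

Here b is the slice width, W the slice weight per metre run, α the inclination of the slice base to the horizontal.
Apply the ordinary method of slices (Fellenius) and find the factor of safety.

FS = 2.11

Ordinary method of slices: FS = Σ[c'·Δl_i + (W_i cosα_i)·tanφ'] / Σ W_i sinα_i, with Δl_i = b_i / cosα_i.
Slice 1: Δl = 2.8/cos(-11.2°) = 2.854 m; N'_1 = 65·cos(-11.2°) = 63.8; c'Δl = 1.43; W sinα = -12.6
Slice 2: Δl = 2.0/cos(-0.4°) = 2.000 m; N'_2 = 111·cos(-0.4°) = 111.0; c'Δl = 1.00; W sinα = -0.8
Slice 3: Δl = 2.8/cos10.5° = 2.848 m; N'_3 = 219·cos10.5° = 215.3; c'Δl = 1.42; W sinα = 39.9
Slice 4: Δl = 2.5/cos22.9° = 2.714 m; N'_4 = 229·cos22.9° = 211.0; c'Δl = 1.36; W sinα = 89.1
Slice 5: Δl = 2.3/cos35.3° = 2.818 m; N'_5 = 153·cos35.3° = 124.9; c'Δl = 1.41; W sinα = 88.4
Slice 6: Δl = 2.0/cos48.2° = 3.001 m; N'_6 = 53·cos48.2° = 35.3; c'Δl = 1.50; W sinα = 39.5
Σc'Δl = 8.1 kN/m; ΣN' = 761.2 kN/m; ΣW sinα = 243.5 kN/m
Resisting = 8.1 + 761.2·tan33.6° = 8.1 + 505.8 = 513.9 kN/m
FS = 513.9 / 243.5 = 2.110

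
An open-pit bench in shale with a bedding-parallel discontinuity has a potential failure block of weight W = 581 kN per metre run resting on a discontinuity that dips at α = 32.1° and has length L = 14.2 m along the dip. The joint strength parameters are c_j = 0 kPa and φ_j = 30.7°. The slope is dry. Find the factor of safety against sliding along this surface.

Resolving the block weight along and normal to the plane and applying the Mohr–Coulomb strength on the joint:
N' = W cosα = 581·cos32.1° = 492.2 kN/m
Driving force T = W sinα = 581·sin32.1° = 308.7 kN/m
Resisting force R = c_j·L + N'·tanφ_j = 0·14.2 + 492.2·tan30.7° = 0.0 + 292.2 = 292.2 kN/m
FS = R / T = 292.2 / 308.7 = 0.947

FS = 0.95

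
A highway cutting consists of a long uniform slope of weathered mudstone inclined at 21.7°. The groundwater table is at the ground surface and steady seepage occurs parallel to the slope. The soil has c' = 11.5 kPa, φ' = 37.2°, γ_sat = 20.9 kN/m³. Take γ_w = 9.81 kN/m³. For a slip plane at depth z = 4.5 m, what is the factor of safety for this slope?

FS = 1.37

With seepage parallel to the slope and the water table at the surface, the effective normal stress on the slip plane uses the buoyant unit weight γ' = γ_sat − γ_w while the driving shear stress uses γ_sat:
FS = [c' + γ' z cos²β tanφ'] / [γ_sat z sinβ cosβ]
γ' = 20.9 − 9.81 = 11.09 kN/m³
Numerator = 11.5 + 11.09·4.5·cos²21.7°·tan37.2° = 11.5 + 11.09·4.5·0.8633·0.7590 = 44.201 kPa
Denominator = 20.9·4.5·sin21.7°·cos21.7° = 20.9·4.5·0.3697·0.9291 = 32.310 kPa
FS = 44.201 / 32.310 = 1.368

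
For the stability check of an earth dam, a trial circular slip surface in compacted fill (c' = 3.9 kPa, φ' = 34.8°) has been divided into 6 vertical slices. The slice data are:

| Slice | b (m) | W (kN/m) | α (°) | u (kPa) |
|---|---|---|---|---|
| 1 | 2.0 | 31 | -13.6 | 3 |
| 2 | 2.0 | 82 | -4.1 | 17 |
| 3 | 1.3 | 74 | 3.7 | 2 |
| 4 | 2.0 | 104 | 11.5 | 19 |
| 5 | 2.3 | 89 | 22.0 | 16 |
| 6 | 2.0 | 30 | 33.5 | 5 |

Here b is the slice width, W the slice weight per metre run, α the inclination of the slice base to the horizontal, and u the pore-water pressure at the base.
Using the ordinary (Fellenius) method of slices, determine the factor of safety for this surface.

FS = 3.69

Ordinary method of slices: FS = Σ[c'·Δl_i + (W_i cosα_i − u_i·Δl_i)·tanφ'] / Σ W_i sinα_i, with Δl_i = b_i / cosα_i.
Slice 1: Δl = 2.0/cos(-13.6°) = 2.058 m; N'_1 = 31·cos(-13.6°) − 3·2.058 = 24.0; c'Δl = 8.03; W sinα = -7.3
Slice 2: Δl = 2.0/cos(-4.1°) = 2.005 m; N'_2 = 82·cos(-4.1°) − 17·2.005 = 47.7; c'Δl = 7.82; W sinα = -5.9
Slice 3: Δl = 1.3/cos3.7° = 1.303 m; N'_3 = 74·cos3.7° − 2·1.303 = 71.2; c'Δl = 5.08; W sinα = 4.8
Slice 4: Δl = 2.0/cos11.5° = 2.041 m; N'_4 = 104·cos11.5° − 19·2.041 = 63.1; c'Δl = 7.96; W sinα = 20.7
Slice 5: Δl = 2.3/cos22.0° = 2.481 m; N'_5 = 89·cos22.0° − 16·2.481 = 42.8; c'Δl = 9.67; W sinα = 33.3
Slice 6: Δl = 2.0/cos33.5° = 2.398 m; N'_6 = 30·cos33.5° − 5·2.398 = 13.0; c'Δl = 9.35; W sinα = 16.6
Σc'Δl = 47.9 kN/m; ΣN' = 261.9 kN/m; ΣW sinα = 62.3 kN/m
Resisting = 47.9 + 261.9·tan34.8° = 47.9 + 182.0 = 229.9 kN/m
FS = 229.9 / 62.3 = 3.693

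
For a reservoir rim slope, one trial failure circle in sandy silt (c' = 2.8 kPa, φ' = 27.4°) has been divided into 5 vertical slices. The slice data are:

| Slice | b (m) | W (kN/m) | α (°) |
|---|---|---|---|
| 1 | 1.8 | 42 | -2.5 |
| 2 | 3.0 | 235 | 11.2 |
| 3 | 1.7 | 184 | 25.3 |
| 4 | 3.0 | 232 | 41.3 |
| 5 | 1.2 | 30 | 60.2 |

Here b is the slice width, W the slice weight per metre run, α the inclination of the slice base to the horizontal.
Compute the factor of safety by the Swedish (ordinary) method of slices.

Ordinary method of slices: FS = Σ[c'·Δl_i + (W_i cosα_i)·tanφ'] / Σ W_i sinα_i, with Δl_i = b_i / cosα_i.
Slice 1: Δl = 1.8/cos(-2.5°) = 1.802 m; N'_1 = 42·cos(-2.5°) = 42.0; c'Δl = 5.04; W sinα = -1.8
Slice 2: Δl = 3.0/cos11.2° = 3.058 m; N'_2 = 235·cos11.2° = 230.5; c'Δl = 8.56; W sinα = 45.6
Slice 3: Δl = 1.7/cos25.3° = 1.880 m; N'_3 = 184·cos25.3° = 166.4; c'Δl = 5.27; W sinα = 78.6
Slice 4: Δl = 3.0/cos41.3° = 3.993 m; N'_4 = 232·cos41.3° = 174.3; c'Δl = 11.18; W sinα = 153.1
Slice 5: Δl = 1.2/cos60.2° = 2.415 m; N'_5 = 30·cos60.2° = 14.9; c'Δl = 6.76; W sinα = 26.0
Σc'Δl = 36.8 kN/m; ΣN' = 628.0 kN/m; ΣW sinα = 301.6 kN/m
Resisting = 36.8 + 628.0·tan27.4° = 36.8 + 325.5 = 362.4 kN/m
FS = 362.4 / 301.6 = 1.201

FS = 1.20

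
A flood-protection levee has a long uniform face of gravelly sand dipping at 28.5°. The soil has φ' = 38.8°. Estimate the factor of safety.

For a dry cohesionless infinite slope the factor of safety is FS = tanφ' / tanβ.
FS = tan38.8° / tan28.5° = 0.8040 / 0.5430 = 1.481

FS = 1.48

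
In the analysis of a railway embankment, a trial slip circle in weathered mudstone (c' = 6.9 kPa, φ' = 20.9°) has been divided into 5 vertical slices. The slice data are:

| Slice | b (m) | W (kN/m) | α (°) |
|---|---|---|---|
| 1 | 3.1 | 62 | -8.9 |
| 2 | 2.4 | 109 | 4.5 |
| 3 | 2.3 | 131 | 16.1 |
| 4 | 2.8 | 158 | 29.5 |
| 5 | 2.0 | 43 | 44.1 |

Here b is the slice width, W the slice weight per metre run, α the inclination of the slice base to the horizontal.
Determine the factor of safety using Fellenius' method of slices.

Ordinary method of slices: FS = Σ[c'·Δl_i + (W_i cosα_i)·tanφ'] / Σ W_i sinα_i, with Δl_i = b_i / cosα_i.
Slice 1: Δl = 3.1/cos(-8.9°) = 3.138 m; N'_1 = 62·cos(-8.9°) = 61.3; c'Δl = 21.65; W sinα = -9.6
Slice 2: Δl = 2.4/cos4.5° = 2.407 m; N'_2 = 109·cos4.5° = 108.7; c'Δl = 16.61; W sinα = 8.6
Slice 3: Δl = 2.3/cos16.1° = 2.394 m; N'_3 = 131·cos16.1° = 125.9; c'Δl = 16.52; W sinα = 36.3
Slice 4: Δl = 2.8/cos29.5° = 3.217 m; N'_4 = 158·cos29.5° = 137.5; c'Δl = 22.20; W sinα = 77.8
Slice 5: Δl = 2.0/cos44.1° = 2.785 m; N'_5 = 43·cos44.1° = 30.9; c'Δl = 19.22; W sinα = 29.9
Σc'Δl = 96.2 kN/m; ΣN' = 464.2 kN/m; ΣW sinα = 143.0 kN/m
Resisting = 96.2 + 464.2·tan20.9° = 96.2 + 177.3 = 273.4 kN/m
FS = 273.4 / 143.0 = 1.912

FS = 1.91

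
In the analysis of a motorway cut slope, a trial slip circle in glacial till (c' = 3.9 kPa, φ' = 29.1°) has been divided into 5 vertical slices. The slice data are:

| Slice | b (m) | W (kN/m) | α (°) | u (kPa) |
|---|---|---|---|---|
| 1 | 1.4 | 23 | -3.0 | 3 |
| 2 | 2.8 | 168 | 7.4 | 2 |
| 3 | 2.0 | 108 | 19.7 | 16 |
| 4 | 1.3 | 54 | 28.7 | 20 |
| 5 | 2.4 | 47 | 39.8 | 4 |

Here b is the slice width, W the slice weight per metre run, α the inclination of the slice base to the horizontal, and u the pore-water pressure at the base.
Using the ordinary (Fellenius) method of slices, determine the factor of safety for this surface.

FS = 1.80

Ordinary method of slices: FS = Σ[c'·Δl_i + (W_i cosα_i − u_i·Δl_i)·tanφ'] / Σ W_i sinα_i, with Δl_i = b_i / cosα_i.
Slice 1: Δl = 1.4/cos(-3.0°) = 1.402 m; N'_1 = 23·cos(-3.0°) − 3·1.402 = 18.8; c'Δl = 5.47; W sinα = -1.2
Slice 2: Δl = 2.8/cos7.4° = 2.824 m; N'_2 = 168·cos7.4° − 2·2.824 = 161.0; c'Δl = 11.01; W sinα = 21.6
Slice 3: Δl = 2.0/cos19.7° = 2.124 m; N'_3 = 108·cos19.7° − 16·2.124 = 67.7; c'Δl = 8.28; W sinα = 36.4
Slice 4: Δl = 1.3/cos28.7° = 1.482 m; N'_4 = 54·cos28.7° − 20·1.482 = 17.7; c'Δl = 5.78; W sinα = 25.9
Slice 5: Δl = 2.4/cos39.8° = 3.124 m; N'_5 = 47·cos39.8° − 4·3.124 = 23.6; c'Δl = 12.18; W sinα = 30.1
Σc'Δl = 42.7 kN/m; ΣN' = 288.7 kN/m; ΣW sinα = 112.9 kN/m
Resisting = 42.7 + 288.7·tan29.1° = 42.7 + 160.7 = 203.4 kN/m
FS = 203.4 / 112.9 = 1.803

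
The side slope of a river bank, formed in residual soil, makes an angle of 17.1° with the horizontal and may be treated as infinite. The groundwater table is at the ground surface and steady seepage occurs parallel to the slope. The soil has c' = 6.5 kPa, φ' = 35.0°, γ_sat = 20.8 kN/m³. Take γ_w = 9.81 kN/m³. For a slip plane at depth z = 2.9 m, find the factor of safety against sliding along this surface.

FS = 1.59

With seepage parallel to the slope and the water table at the surface, the effective normal stress on the slip plane uses the buoyant unit weight γ' = γ_sat − γ_w while the driving shear stress uses γ_sat:
FS = [c' + γ' z cos²β tanφ'] / [γ_sat z sinβ cosβ]
γ' = 20.8 − 9.81 = 10.99 kN/m³
Numerator = 6.5 + 10.99·2.9·cos²17.1°·tan35.0° = 6.5 + 10.99·2.9·0.9135·0.7002 = 26.887 kPa
Denominator = 20.8·2.9·sin17.1°·cos17.1° = 20.8·2.9·0.2940·0.9558 = 16.952 kPa
FS = 26.887 / 16.952 = 1.586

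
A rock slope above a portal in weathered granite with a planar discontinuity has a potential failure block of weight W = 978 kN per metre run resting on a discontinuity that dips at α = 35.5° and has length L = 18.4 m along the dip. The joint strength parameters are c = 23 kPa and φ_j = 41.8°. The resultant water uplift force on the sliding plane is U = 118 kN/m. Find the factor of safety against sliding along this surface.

FS = 1.81

Resolving the block weight along and normal to the plane and applying the Mohr–Coulomb strength on the joint:
N' = W cosα − U = 978·cos35.5° − 118 = 678.2 kN/m
Driving force T = W sinα = 978·sin35.5° = 567.9 kN/m
Resisting force R = c·L + N'·tanφ_j = 23·18.4 + 678.2·tan41.8° = 423.2 + 606.4 = 1029.6 kN/m
FS = R / T = 1029.6 / 567.9 = 1.813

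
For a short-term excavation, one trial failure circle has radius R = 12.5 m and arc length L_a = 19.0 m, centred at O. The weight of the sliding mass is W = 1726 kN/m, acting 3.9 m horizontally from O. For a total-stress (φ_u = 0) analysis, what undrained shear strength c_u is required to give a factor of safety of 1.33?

c_u = 37.7 kPa

FS = c_u·L_a·R / (W·d), so c_u = FS·W·d / (L_a·R).
c_u = 1.33·1726·3.9 / (19.00·12.5) = 8952.8 / 237.50 = 37.70 kPa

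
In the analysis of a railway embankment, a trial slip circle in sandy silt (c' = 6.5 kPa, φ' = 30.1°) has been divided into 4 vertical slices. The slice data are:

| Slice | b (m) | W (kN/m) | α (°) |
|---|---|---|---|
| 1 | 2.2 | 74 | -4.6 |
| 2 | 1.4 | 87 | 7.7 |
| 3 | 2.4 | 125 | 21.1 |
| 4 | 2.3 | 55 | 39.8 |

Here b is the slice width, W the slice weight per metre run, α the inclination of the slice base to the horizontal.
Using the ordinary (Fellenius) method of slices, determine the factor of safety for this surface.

FS = 2.85

Ordinary method of slices: FS = Σ[c'·Δl_i + (W_i cosα_i)·tanφ'] / Σ W_i sinα_i, with Δl_i = b_i / cosα_i.
Slice 1: Δl = 2.2/cos(-4.6°) = 2.207 m; N'_1 = 74·cos(-4.6°) = 73.8; c'Δl = 14.35; W sinα = -5.9
Slice 2: Δl = 1.4/cos7.7° = 1.413 m; N'_2 = 87·cos7.7° = 86.2; c'Δl = 9.18; W sinα = 11.7
Slice 3: Δl = 2.4/cos21.1° = 2.572 m; N'_3 = 125·cos21.1° = 116.6; c'Δl = 16.72; W sinα = 45.0
Slice 4: Δl = 2.3/cos39.8° = 2.994 m; N'_4 = 55·cos39.8° = 42.3; c'Δl = 19.46; W sinα = 35.2
Σc'Δl = 59.7 kN/m; ΣN' = 318.9 kN/m; ΣW sinα = 85.9 kN/m
Resisting = 59.7 + 318.9·tan30.1° = 59.7 + 184.8 = 244.5 kN/m
FS = 244.5 / 85.9 = 2.846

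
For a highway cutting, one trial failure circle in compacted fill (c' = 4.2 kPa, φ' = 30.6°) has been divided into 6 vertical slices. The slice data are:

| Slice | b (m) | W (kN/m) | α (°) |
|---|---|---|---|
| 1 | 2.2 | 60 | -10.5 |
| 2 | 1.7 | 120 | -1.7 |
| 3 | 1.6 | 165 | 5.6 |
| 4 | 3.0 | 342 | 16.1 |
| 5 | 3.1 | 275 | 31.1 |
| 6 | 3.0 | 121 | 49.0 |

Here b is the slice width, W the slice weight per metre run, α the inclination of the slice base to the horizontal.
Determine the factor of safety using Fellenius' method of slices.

Ordinary method of slices: FS = Σ[c'·Δl_i + (W_i cosα_i)·tanφ'] / Σ W_i sinα_i, with Δl_i = b_i / cosα_i.
Slice 1: Δl = 2.2/cos(-10.5°) = 2.237 m; N'_1 = 60·cos(-10.5°) = 59.0; c'Δl = 9.40; W sinα = -10.9
Slice 2: Δl = 1.7/cos(-1.7°) = 1.701 m; N'_2 = 120·cos(-1.7°) = 119.9; c'Δl = 7.14; W sinα = -3.6
Slice 3: Δl = 1.6/cos5.6° = 1.608 m; N'_3 = 165·cos5.6° = 164.2; c'Δl = 6.75; W sinα = 16.1
Slice 4: Δl = 3.0/cos16.1° = 3.122 m; N'_4 = 342·cos16.1° = 328.6; c'Δl = 13.11; W sinα = 94.8
Slice 5: Δl = 3.1/cos31.1° = 3.620 m; N'_5 = 275·cos31.1° = 235.5; c'Δl = 15.21; W sinα = 142.0
Slice 6: Δl = 3.0/cos49.0° = 4.573 m; N'_6 = 121·cos49.0° = 79.4; c'Δl = 19.21; W sinα = 91.3
Σc'Δl = 70.8 kN/m; ΣN' = 986.6 kN/m; ΣW sinα = 329.8 kN/m
Resisting = 70.8 + 986.6·tan30.6° = 70.8 + 583.5 = 654.3 kN/m
FS = 654.3 / 329.8 = 1.984

FS = 1.98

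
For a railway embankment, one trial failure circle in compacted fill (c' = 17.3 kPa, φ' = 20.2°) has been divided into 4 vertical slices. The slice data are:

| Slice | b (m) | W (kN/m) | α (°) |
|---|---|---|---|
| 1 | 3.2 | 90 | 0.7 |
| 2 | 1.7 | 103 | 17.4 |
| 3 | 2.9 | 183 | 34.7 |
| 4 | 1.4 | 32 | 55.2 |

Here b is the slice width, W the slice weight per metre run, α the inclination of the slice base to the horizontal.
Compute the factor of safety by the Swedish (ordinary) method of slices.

Ordinary method of slices: FS = Σ[c'·Δl_i + (W_i cosα_i)·tanφ'] / Σ W_i sinα_i, with Δl_i = b_i / cosα_i.
Slice 1: Δl = 3.2/cos0.7° = 3.200 m; N'_1 = 90·cos0.7° = 90.0; c'Δl = 55.36; W sinα = 1.1
Slice 2: Δl = 1.7/cos17.4° = 1.782 m; N'_2 = 103·cos17.4° = 98.3; c'Δl = 30.82; W sinα = 30.8
Slice 3: Δl = 2.9/cos34.7° = 3.527 m; N'_3 = 183·cos34.7° = 150.5; c'Δl = 61.02; W sinα = 104.2
Slice 4: Δl = 1.4/cos55.2° = 2.453 m; N'_4 = 32·cos55.2° = 18.3; c'Δl = 42.44; W sinα = 26.3
Σc'Δl = 189.6 kN/m; ΣN' = 357.0 kN/m; ΣW sinα = 162.4 kN/m
Resisting = 189.6 + 357.0·tan20.2° = 189.6 + 131.3 = 321.0 kN/m
FS = 321.0 / 162.4 = 1.977

FS = 1.98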